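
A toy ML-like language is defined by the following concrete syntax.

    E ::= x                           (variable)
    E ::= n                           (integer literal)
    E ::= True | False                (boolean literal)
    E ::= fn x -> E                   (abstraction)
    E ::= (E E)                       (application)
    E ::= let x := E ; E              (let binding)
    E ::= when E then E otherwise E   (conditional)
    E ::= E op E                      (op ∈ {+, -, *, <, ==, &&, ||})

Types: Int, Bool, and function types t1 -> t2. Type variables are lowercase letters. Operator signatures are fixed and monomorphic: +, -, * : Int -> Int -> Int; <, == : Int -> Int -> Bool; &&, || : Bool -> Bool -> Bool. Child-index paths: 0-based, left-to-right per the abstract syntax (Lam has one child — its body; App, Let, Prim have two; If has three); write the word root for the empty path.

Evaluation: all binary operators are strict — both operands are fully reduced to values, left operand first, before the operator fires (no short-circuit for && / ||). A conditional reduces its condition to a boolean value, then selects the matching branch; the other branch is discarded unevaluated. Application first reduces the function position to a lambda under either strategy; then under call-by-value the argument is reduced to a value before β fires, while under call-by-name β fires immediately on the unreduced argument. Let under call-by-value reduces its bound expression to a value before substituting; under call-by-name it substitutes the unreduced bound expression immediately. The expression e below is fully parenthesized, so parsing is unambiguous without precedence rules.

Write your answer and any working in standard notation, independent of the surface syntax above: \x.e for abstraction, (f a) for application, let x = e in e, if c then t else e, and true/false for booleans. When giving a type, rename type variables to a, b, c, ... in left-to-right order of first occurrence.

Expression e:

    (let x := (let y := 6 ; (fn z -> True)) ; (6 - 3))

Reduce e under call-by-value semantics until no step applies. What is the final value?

Answer: 3

Working:
step 0: (let x = (let y = 6 in (\z.true)) in (6 - 3))
step 1: [let@0] (let x = (\z.true) in (6 - 3))
step 2: [let@root] (6 - 3)
step 3: [delta@root] 3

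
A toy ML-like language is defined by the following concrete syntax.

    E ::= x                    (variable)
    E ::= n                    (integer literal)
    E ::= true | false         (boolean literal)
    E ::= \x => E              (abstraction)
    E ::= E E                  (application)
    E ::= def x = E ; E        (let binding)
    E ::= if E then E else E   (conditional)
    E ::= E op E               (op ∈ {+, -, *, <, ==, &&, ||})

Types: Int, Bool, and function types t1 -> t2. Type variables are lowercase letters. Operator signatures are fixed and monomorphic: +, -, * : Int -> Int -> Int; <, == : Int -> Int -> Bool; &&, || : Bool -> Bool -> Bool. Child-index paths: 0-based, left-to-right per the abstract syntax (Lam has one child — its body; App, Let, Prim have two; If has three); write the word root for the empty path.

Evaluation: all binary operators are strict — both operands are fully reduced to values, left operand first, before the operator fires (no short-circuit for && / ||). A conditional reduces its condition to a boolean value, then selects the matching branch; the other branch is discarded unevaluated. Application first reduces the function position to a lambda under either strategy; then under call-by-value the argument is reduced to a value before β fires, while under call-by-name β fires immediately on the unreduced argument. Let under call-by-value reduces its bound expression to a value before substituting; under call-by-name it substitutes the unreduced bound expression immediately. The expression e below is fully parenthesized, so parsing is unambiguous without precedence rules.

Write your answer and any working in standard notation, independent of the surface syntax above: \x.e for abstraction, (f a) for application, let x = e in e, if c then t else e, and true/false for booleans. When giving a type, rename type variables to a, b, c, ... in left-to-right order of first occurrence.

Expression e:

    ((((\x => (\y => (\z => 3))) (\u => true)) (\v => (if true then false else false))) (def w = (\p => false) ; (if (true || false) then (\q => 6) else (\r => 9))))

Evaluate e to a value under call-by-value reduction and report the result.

Working:
step 0: ((((\x.(\y.(\z.3))) (\u.true)) (\v.(if true then false else false))) (let w = (\p.false) in (if (true || false) then (\q.6) else (\r.9))))
step 1: [beta@0.0] (((\y.(\z.3)) (\v.(if true then false else false))) (let w = (\p.false) in (if (true || false) then (\q.6) else (\r.9))))
step 2: [beta@0] ((\z.3) (let w = (\p.false) in (if (true || false) then (\q.6) else (\r.9))))
step 3: [let@1] ((\z.3) (if (true || false) then (\q.6) else (\r.9)))
step 4: [delta@1.0] ((\z.3) (if true then (\q.6) else (\r.9)))
step 5: [if@1] ((\z.3) (\q.6))
step 6: [beta@root] 3

Answer: 3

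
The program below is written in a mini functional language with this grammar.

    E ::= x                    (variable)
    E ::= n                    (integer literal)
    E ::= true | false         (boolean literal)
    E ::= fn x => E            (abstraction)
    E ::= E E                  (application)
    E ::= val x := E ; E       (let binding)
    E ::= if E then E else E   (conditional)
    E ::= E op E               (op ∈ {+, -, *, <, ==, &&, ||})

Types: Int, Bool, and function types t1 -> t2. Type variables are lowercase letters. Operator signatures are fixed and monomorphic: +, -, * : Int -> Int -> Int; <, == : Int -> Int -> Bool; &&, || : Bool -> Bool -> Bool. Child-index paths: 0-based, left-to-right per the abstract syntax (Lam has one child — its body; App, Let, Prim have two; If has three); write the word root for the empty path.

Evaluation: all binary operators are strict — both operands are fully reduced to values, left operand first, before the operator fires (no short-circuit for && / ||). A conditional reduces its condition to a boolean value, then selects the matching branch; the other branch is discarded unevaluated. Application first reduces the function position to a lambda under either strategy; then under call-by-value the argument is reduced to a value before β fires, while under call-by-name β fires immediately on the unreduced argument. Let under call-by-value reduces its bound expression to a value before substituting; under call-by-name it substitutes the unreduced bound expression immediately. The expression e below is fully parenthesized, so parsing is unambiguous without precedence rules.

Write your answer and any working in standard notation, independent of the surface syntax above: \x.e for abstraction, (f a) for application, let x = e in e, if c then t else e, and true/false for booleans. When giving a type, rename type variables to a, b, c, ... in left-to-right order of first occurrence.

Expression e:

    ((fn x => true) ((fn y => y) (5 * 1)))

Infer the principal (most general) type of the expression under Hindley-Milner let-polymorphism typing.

Derivation:
\x._ : a -> Bool
y : b
\y._ : b -> b
  unify Int ~ Int
  unify Int ~ Int
  unify b -> b ~ Int -> c
  unify b ~ Int
  unify Int ~ c
_ _ : Int
  unify a -> Bool ~ Int -> d
  unify a ~ Int
  unify Bool ~ d
_ _ : Bool

Answer: Bool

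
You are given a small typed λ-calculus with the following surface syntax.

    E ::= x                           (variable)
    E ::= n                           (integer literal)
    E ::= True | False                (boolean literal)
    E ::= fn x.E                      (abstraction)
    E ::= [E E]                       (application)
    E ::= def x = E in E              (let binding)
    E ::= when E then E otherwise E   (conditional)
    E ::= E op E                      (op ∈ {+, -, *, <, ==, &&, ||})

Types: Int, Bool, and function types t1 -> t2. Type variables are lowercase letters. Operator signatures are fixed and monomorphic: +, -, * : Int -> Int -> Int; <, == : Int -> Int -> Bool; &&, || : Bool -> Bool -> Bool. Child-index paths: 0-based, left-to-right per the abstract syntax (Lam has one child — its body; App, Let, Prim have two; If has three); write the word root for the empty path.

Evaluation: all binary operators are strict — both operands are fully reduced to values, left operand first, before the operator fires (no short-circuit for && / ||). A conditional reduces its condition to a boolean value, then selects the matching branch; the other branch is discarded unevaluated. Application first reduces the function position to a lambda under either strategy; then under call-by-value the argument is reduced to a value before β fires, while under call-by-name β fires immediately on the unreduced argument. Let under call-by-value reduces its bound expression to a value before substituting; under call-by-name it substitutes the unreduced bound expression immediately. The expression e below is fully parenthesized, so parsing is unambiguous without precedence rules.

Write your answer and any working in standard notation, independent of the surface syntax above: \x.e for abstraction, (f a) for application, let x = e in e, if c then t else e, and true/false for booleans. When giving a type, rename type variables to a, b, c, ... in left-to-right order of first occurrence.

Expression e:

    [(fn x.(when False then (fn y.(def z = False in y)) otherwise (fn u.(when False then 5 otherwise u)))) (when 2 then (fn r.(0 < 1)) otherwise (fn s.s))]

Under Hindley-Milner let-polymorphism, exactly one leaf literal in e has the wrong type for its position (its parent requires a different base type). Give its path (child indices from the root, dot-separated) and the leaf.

Answer: 1.0 : 2

Trace:
  unify Bool ~ Bool
let z : Bool
y : b
\y._ : b -> b
  unify Bool ~ Bool
u : c
  unify Int ~ c
\u._ : Int -> Int
  unify b -> b ~ Int -> Int
  unify b ~ Int
  unify Int ~ Int
\x._ : a -> Int -> Int
  unify Int ~ Bool
  FAIL: mismatch Int ~ Bool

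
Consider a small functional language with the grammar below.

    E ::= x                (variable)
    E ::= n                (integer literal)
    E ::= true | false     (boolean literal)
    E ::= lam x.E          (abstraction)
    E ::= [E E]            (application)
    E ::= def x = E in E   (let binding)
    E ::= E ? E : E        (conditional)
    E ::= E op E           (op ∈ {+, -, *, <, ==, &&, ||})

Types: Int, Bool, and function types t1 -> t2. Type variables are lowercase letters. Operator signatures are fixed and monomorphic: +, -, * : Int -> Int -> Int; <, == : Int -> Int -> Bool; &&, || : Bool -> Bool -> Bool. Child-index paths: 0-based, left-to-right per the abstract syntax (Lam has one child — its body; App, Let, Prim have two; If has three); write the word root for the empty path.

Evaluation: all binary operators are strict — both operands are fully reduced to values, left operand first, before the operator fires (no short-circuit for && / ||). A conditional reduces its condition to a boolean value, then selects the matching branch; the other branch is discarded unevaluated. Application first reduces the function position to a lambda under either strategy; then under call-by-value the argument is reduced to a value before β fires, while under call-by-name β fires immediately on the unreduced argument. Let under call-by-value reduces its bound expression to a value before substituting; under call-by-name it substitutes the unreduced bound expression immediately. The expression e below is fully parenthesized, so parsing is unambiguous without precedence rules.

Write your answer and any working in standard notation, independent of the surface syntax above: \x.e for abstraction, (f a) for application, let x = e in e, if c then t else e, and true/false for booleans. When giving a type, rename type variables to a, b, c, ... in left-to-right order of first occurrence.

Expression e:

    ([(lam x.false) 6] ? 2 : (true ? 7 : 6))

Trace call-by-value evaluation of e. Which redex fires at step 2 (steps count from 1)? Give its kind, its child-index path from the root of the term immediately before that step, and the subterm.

Answer: if at root : (if false then 2 else (if true then 7 else 6))

Derivation:
step 0: (if ((\x.false) 6) then 2 else (if true then 7 else 6))
step 1: [beta@0] (if false then 2 else (if true then 7 else 6))
step 2: [if@root] (if true then 7 else 6)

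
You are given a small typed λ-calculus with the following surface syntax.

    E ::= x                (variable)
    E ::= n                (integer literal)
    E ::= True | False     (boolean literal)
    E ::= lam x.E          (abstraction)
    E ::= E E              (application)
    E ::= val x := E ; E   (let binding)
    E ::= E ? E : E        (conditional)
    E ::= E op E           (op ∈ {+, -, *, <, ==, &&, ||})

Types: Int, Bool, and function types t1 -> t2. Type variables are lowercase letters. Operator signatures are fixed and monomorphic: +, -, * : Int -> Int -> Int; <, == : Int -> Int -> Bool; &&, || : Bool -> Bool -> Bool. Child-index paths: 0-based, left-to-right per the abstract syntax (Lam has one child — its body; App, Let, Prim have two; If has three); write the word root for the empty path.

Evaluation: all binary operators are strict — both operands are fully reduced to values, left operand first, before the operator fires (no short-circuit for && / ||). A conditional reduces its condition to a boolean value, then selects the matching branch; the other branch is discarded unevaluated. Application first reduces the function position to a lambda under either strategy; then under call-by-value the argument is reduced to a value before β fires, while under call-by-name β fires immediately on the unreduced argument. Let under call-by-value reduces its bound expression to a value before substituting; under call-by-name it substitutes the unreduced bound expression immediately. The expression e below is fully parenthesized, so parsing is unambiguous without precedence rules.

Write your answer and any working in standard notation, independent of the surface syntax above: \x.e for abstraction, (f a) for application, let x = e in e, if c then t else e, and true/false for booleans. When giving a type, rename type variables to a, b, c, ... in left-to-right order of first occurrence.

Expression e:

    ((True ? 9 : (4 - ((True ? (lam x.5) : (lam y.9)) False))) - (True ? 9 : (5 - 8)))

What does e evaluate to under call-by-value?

Answer: 0

Trace:
step 0: ((if true then 9 else (4 - ((if true then (\x.5) else (\y.9)) false))) - (if true then 9 else (5 - 8)))
step 1: [if@0] (9 - (if true then 9 else (5 - 8)))
step 2: [if@1] (9 - 9)
step 3: [delta@root] 0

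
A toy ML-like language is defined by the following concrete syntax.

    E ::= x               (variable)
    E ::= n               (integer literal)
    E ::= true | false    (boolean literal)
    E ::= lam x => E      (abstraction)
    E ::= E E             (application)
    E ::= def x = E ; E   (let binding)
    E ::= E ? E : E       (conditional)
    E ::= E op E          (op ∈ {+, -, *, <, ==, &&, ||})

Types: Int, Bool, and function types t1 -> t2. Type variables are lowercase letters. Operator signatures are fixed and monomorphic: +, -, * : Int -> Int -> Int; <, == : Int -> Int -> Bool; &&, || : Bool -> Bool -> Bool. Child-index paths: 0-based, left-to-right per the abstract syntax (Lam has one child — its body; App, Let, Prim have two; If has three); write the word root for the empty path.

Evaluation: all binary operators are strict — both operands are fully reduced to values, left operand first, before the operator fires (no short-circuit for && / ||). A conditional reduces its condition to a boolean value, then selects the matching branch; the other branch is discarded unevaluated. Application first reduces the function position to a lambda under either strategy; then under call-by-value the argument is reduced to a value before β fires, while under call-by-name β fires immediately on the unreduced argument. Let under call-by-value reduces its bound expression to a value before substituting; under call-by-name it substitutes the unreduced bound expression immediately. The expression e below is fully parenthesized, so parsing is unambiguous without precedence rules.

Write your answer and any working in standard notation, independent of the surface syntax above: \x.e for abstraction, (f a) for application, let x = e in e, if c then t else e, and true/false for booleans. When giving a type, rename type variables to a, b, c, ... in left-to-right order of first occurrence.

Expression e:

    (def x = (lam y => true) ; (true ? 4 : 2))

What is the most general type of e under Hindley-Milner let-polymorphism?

Trace:
\y._ : a -> Bool
let x : forall. a -> Bool
  unify Bool ~ Bool
  unify Int ~ Int

Answer: Int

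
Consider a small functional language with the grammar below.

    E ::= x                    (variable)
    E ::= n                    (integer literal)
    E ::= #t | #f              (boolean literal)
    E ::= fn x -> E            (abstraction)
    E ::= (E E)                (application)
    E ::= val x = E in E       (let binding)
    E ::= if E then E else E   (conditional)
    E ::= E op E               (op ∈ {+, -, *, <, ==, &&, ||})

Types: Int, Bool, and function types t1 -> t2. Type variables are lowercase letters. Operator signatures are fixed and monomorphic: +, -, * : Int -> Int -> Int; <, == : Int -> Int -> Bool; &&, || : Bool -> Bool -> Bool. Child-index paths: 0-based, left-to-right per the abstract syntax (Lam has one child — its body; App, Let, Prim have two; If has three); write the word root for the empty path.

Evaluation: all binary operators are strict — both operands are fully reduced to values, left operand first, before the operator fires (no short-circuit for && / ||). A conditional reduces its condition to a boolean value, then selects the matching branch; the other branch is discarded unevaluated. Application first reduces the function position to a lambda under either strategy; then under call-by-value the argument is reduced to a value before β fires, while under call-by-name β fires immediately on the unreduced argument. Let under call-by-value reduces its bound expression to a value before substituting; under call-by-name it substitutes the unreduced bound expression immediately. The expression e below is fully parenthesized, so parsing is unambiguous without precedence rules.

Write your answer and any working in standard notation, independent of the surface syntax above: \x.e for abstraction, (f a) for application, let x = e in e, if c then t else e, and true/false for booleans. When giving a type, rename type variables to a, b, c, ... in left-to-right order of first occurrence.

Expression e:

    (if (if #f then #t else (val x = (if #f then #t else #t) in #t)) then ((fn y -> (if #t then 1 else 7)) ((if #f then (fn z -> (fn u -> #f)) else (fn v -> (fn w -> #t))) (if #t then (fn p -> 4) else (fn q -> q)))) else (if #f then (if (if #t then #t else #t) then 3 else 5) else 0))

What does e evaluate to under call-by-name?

Derivation:
step 0: (if (if false then true else (let x = (if false then true else true) in true)) then ((\y.(if true then 1 else 7)) ((if false then (\z.(\u.false)) else (\v.(\w.true))) (if true then (\p.4) else (\q.q)))) else (if false then (if (if true then true else true) then 3 else 5) else 0))
step 1: [if@0] (if (let x = (if false then true else true) in true) then ((\y.(if true then 1 else 7)) ((if false then (\z.(\u.false)) else (\v.(\w.true))) (if true then (\p.4) else (\q.q)))) else (if false then (if (if true then true else true) then 3 else 5) else 0))
step 2: [let@0] (if true then ((\y.(if true then 1 else 7)) ((if false then (\z.(\u.false)) else (\v.(\w.true))) (if true then (\p.4) else (\q.q)))) else (if false then (if (if true then true else true) then 3 else 5) else 0))
step 3: [if@root] ((\y.(if true then 1 else 7)) ((if false then (\z.(\u.false)) else (\v.(\w.true))) (if true then (\p.4) else (\q.q))))
step 4: [beta@root] (if true then 1 else 7)
step 5: [if@root] 1

Answer: 1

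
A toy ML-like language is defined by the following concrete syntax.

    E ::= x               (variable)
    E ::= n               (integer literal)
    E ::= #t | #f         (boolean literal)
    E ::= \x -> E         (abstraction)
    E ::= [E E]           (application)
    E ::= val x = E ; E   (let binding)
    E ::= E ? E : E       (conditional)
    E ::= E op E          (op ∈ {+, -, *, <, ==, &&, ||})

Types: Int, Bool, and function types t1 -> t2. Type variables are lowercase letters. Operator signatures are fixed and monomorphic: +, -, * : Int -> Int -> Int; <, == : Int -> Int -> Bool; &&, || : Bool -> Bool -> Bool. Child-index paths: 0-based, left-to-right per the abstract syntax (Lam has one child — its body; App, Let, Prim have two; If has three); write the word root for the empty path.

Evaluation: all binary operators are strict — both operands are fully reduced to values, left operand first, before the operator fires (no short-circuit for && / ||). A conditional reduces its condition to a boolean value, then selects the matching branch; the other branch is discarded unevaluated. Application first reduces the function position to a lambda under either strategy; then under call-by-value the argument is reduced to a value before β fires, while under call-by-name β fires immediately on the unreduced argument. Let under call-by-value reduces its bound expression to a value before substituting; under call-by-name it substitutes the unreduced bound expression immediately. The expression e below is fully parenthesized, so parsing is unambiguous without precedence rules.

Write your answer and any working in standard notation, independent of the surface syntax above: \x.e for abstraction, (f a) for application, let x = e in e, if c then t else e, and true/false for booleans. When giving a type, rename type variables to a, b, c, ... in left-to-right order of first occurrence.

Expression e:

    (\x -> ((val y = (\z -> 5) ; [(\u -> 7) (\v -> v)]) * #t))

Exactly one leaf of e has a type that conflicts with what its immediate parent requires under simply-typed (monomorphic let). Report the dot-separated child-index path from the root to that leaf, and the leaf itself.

Trace:
\z._ : b -> Int
let y : b -> Int
\u._ : c -> Int
v : d
\v._ : d -> d
  unify c -> Int ~ (d -> d) -> e
  unify c ~ d -> d
  unify Int ~ e
_ _ : Int
  unify Int ~ Int
  unify Bool ~ Int
  FAIL: mismatch Bool ~ Int

Answer: 0.1 : true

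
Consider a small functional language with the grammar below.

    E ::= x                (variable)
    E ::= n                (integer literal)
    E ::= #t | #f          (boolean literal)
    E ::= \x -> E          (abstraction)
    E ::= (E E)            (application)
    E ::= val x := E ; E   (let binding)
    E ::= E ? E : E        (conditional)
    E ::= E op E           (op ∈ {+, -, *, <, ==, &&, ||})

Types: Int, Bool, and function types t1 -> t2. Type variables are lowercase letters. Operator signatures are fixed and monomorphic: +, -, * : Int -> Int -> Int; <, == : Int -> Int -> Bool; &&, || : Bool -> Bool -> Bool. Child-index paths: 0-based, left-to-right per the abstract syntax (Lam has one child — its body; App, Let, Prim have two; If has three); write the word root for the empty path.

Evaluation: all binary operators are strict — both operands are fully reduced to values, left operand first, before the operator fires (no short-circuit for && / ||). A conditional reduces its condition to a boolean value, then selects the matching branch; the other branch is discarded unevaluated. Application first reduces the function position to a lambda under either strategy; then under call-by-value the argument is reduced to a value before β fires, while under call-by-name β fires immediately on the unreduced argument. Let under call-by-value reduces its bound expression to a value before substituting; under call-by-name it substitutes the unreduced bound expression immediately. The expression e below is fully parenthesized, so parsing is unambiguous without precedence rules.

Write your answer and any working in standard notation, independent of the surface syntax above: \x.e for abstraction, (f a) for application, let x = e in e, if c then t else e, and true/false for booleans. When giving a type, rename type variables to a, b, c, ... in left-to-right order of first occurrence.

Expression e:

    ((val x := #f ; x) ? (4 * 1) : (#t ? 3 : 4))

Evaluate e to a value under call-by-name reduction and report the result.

Derivation:
step 0: (if (let x = false in x) then (4 * 1) else (if true then 3 else 4))
step 1: [let@0] (if false then (4 * 1) else (if true then 3 else 4))
step 2: [if@root] (if true then 3 else 4)
step 3: [if@root] 3

Answer: 3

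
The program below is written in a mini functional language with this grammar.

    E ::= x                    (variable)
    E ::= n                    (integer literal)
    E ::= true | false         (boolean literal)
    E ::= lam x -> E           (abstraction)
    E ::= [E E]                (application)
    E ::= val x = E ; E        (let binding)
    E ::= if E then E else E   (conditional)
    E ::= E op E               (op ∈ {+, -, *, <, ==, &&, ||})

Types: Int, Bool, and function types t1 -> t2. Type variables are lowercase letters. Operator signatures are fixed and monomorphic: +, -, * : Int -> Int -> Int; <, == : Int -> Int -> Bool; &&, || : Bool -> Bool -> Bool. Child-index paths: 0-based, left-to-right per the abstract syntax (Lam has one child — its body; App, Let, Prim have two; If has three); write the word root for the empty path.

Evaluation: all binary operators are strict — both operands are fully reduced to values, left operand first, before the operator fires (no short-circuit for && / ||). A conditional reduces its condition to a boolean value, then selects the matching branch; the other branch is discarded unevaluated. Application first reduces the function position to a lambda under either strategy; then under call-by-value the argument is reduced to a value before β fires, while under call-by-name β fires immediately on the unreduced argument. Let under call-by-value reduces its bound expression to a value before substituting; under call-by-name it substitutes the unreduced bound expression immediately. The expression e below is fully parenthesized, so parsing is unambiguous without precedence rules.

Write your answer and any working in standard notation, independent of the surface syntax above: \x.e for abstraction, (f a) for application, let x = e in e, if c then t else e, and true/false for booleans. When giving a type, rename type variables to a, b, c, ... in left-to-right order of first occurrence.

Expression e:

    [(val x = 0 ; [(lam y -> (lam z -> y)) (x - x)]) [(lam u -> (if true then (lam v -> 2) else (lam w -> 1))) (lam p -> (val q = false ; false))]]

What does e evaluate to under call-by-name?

Working:
step 0: ((let x = 0 in ((\y.(\z.y)) (x - x))) ((\u.(if true then (\v.2) else (\w.1))) (\p.(let q = false in false))))
step 1: [let@0] (((\y.(\z.y)) (0 - 0)) ((\u.(if true then (\v.2) else (\w.1))) (\p.(let q = false in false))))
step 2: [beta@0] ((\z.(0 - 0)) ((\u.(if true then (\v.2) else (\w.1))) (\p.(let q = false in false))))
step 3: [beta@root] (0 - 0)
step 4: [delta@root] 0

Answer: 0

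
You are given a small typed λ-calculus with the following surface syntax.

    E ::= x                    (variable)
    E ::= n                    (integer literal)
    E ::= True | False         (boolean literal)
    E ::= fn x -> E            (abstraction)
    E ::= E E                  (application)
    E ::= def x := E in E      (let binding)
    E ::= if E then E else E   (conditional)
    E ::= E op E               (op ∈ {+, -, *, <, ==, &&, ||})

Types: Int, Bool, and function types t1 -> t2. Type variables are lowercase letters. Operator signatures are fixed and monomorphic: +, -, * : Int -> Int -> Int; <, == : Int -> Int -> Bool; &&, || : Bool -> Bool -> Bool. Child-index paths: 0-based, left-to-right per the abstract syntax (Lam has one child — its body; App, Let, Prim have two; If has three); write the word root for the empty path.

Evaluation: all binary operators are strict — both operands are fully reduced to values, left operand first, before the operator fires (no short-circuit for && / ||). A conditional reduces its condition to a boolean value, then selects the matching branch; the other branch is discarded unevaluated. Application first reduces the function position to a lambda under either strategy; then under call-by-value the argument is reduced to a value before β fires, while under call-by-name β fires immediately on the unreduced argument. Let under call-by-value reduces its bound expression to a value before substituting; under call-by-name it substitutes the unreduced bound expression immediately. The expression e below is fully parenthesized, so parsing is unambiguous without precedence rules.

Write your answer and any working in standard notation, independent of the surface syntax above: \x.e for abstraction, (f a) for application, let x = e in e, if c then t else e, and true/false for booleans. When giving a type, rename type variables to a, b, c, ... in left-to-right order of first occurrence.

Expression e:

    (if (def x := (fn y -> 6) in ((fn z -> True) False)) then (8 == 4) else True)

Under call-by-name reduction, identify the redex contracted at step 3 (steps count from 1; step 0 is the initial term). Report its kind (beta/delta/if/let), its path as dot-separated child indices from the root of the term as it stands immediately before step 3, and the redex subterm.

Derivation:
step 0: (if (let x = (\y.6) in ((\z.true) false)) then (8 == 4) else true)
step 1: [let@0] (if ((\z.true) false) then (8 == 4) else true)
step 2: [beta@0] (if true then (8 == 4) else true)
step 3: [if@root] (8 == 4)

Answer: if at root : (if true then (8 == 4) else true)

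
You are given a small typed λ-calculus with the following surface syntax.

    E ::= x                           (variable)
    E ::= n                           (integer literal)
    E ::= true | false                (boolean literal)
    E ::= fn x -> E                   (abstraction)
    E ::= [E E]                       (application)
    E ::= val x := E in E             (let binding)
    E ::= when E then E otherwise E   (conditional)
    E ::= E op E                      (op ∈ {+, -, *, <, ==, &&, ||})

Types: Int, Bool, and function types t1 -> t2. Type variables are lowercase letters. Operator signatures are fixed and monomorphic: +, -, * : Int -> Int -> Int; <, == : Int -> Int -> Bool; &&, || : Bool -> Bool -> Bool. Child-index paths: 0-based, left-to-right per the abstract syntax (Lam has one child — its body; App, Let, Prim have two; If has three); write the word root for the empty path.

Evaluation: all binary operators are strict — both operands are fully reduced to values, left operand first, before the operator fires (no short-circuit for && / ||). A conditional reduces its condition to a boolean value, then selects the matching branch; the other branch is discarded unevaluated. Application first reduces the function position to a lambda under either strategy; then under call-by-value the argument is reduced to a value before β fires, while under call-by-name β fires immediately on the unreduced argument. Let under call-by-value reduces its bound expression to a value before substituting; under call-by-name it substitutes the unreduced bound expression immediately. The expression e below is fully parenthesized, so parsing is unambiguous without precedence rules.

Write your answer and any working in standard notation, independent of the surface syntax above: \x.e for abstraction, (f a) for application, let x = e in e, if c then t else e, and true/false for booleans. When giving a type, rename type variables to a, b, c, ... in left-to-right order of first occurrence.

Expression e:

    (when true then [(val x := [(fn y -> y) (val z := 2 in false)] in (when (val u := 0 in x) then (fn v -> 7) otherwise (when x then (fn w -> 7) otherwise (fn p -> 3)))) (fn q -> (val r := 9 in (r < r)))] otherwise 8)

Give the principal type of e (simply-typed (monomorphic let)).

Trace:
  unify Bool ~ Bool
y : a
\y._ : a -> a
let z : Int
  unify a -> a ~ Bool -> b
  unify a ~ Bool
  unify Bool ~ b
_ _ : Bool
let x : Bool
let u : Int
x : Bool
  unify Bool ~ Bool
\v._ : c -> Int
x : Bool
  unify Bool ~ Bool
\w._ : d -> Int
\p._ : e -> Int
  unify d -> Int ~ e -> Int
  unify d ~ e
  unify Int ~ Int
  unify c -> Int ~ e -> Int
  unify c ~ e
  unify Int ~ Int
let r : Int
r : Int
  unify Int ~ Int
r : Int
  unify Int ~ Int
\q._ : f -> Bool
  unify e -> Int ~ (f -> Bool) -> g
  unify e ~ f -> Bool
  unify Int ~ g
_ _ : Int
  unify Int ~ Int

Answer: Int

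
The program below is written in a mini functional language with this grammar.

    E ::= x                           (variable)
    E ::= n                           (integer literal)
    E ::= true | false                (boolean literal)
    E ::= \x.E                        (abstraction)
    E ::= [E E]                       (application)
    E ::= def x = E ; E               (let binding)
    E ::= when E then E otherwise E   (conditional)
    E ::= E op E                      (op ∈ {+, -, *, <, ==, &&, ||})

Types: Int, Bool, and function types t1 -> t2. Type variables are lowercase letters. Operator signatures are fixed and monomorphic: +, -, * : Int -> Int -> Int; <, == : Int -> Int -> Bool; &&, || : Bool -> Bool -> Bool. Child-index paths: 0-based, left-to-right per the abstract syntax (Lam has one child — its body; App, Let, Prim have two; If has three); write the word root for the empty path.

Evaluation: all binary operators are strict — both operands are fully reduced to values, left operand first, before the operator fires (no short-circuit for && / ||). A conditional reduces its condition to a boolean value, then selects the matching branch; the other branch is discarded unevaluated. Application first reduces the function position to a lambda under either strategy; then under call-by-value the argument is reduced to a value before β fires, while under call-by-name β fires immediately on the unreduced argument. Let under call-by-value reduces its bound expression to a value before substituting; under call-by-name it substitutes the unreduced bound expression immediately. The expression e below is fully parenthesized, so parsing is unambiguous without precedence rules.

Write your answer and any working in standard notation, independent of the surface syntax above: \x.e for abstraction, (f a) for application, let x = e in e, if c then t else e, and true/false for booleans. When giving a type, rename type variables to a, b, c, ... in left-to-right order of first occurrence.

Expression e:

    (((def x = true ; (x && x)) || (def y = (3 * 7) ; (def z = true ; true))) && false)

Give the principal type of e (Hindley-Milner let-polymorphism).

Working:
let x : Bool
x : Bool
  unify Bool ~ Bool
x : Bool
  unify Bool ~ Bool
  unify Bool ~ Bool
  unify Int ~ Int
  unify Int ~ Int
let y : Int
let z : Bool
  unify Bool ~ Bool
  unify Bool ~ Bool
  unify Bool ~ Bool

Answer: Bool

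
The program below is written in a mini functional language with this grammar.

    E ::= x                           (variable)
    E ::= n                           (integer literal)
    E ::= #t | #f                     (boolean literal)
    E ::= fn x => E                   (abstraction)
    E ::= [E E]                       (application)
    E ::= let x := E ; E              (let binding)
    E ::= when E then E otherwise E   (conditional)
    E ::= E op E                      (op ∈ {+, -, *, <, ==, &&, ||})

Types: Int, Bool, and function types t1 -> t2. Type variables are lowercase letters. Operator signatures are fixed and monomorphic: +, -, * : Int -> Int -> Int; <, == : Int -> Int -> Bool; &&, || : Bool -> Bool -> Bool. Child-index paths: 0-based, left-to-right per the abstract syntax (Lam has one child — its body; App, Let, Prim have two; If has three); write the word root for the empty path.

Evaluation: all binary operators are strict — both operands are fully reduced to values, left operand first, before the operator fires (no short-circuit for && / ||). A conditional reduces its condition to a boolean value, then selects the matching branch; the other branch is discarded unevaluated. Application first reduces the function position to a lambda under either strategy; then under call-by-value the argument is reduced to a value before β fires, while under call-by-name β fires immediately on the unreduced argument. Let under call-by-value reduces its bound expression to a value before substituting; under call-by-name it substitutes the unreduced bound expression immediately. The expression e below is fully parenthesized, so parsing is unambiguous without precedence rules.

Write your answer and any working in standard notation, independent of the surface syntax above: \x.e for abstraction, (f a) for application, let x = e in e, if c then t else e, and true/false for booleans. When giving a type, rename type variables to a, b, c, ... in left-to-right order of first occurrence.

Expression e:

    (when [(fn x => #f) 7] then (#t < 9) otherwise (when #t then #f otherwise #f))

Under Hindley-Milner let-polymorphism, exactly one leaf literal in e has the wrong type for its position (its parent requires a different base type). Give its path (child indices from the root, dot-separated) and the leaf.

Answer: 1.0 : true

Derivation:
\x._ : a -> Bool
  unify a -> Bool ~ Int -> b
  unify a ~ Int
  unify Bool ~ b
_ _ : Bool
  unify Bool ~ Bool
  unify Bool ~ Int
  FAIL: mismatch Bool ~ Int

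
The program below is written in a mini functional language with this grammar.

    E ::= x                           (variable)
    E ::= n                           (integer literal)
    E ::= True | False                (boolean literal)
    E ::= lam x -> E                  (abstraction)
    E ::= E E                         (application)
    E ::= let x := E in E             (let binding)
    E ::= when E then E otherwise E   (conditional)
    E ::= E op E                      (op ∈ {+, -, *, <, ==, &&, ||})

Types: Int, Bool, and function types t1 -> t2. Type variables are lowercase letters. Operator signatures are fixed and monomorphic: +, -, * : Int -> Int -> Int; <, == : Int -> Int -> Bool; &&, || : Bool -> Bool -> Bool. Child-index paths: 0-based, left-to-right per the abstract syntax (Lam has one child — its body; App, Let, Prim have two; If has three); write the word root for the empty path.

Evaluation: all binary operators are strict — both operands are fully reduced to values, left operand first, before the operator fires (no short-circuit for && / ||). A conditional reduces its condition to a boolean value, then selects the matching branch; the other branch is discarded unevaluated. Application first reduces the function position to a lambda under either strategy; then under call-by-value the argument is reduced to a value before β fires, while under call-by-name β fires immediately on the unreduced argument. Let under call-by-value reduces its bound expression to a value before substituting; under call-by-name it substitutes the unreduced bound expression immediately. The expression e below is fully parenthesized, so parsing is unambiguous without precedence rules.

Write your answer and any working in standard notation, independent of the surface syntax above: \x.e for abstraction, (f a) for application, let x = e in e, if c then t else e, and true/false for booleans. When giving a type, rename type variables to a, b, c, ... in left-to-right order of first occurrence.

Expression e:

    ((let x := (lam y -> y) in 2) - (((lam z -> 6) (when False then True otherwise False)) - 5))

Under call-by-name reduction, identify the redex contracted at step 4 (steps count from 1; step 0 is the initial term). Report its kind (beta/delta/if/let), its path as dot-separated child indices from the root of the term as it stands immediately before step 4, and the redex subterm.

Answer: delta at root : (2 - 1)

Trace:
step 0: ((let x = (\y.y) in 2) - (((\z.6) (if false then true else false)) - 5))
step 1: [let@0] (2 - (((\z.6) (if false then true else false)) - 5))
step 2: [beta@1.0] (2 - (6 - 5))
step 3: [delta@1] (2 - 1)
step 4: [delta@root] 1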